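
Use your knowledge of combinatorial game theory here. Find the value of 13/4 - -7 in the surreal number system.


x = 13/4, y = -7
Converting to common denominator: 4
x = 13/4, y = -28/4
x - y = 13/4 - -7 = 41/4

41/4


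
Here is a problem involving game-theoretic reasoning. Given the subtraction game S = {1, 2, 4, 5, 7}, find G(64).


The subtraction set is S = {1, 2, 4, 5, 7}.
G(k) = mex{ G(k - s) : s in S, s <= k }. We compute iteratively: G(0) = 0.
G(1) = mex({0}) = 1
G(2) = mex({0, 1}) = 2
G(3) = mex({1, 2}) = 0
G(4) = mex({0, 2}) = 1
G(5) = mex({0, 1}) = 2
G(6) = mex({1, 2}) = 0
G(7) = mex({0, 2}) = 1
G(8) = mex({0, 1}) = 2
G(9) = mex({1, 2}) = 0
Observe that G(3)..G(9) = 0, 1, 2, 0, 1, 2, 0 repeats G(0)..G(6) = 0, 1, 2, 0, 1, 2, 0.
For k >= max(S) = 7, G(k) is determined by the previous 7 values G(k-7)..G(k-1); a window of 7 consecutive values has recurred shifted by 3, so by induction G(k + 3) = G(k) for all k >= 0: the sequence is periodic from the start with period 3.
One period: G(0..2) = 0, 1, 2.
64 mod 3 = 1, so G(64) = G(1) = 1.

1


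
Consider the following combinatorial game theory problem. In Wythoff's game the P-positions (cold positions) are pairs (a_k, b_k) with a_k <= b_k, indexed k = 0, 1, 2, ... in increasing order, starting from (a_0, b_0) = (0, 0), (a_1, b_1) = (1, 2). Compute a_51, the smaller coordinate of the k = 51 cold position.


By Wythoff's theorem, a_k = floor(k * phi) and b_k = floor(k * phi^2) = a_k + k, where phi = (1 + sqrt(5))/2 is the golden ratio.
phi = (1 + sqrt(5))/2 = 1.618034
k = 51
k * phi = 51 * 1.618034 = 82.519733
a_51 = floor(k * phi) = 82

82


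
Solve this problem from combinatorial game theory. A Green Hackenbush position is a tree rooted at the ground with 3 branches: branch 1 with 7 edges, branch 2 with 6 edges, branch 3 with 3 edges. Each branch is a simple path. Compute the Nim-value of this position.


The tree has 3 branches from the ground vertex.
In Green Hackenbush, the Nim-value of a simple path of length k is k.
Branch 1: length 7, Nim-value = 7
Branch 2: length 6, Nim-value = 6
Branch 3: length 3, Nim-value = 3
Total Nim-value = XOR of all branch values:
0 XOR 7 = 7
7 XOR 6 = 1
1 XOR 3 = 2
Nim-value of the tree = 2

2


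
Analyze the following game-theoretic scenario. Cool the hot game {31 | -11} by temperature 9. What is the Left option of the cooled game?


Original game: {31 | -11} (a switch {a | b} with a > b).
Cooling by t (for t below the temperature (a - b)/2 = 21) taxes each move by t: {a | b} cooled by t is {a - t | b + t}.
Cooling amount: t = 9
Cooled Left option: 31 - 9 = 22
Cooled Right option: -11 + 9 = -2
Cooled game: {22 | -2}
Left option = 22

22


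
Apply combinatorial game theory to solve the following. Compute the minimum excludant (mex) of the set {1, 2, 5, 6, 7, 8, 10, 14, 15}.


Set = {1, 2, 5, 6, 7, 8, 10, 14, 15}
0 is NOT in the set. This is the mex.
mex = 0

0


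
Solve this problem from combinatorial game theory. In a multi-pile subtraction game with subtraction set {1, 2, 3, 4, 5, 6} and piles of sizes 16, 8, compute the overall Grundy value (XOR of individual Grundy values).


Subtraction set: {1, 2, 3, 4, 5, 6}
For this subtraction set, G(n) = n mod 7 (period = max + 1 = 7).
Pile 1 (size 16): G(16) = 16 mod 7 = 2
Pile 2 (size 8): G(8) = 8 mod 7 = 1
Total Grundy value = XOR of all: 2 XOR 1 = 3

3


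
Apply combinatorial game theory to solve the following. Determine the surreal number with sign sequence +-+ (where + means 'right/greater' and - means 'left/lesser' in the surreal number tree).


Sign expansion: +-+
Rule: track bounds (lo, hi), initially (-inf, +inf). On '+', the current value becomes lo and we move to the simplest number in (value, hi): value + 1 if hi = +inf, otherwise the midpoint (value + hi)/2. On '-', the current value becomes hi and we move to value - 1 if lo = -inf, otherwise the midpoint (lo + value)/2.
Start at 0.
Step 1: sign = +, move right. Bounds: (0, +inf). Value = 1
Step 2: sign = -, move left. Bounds: (0, 1). Value = 1/2
Step 3: sign = +, move right. Bounds: (1/2, 1). Value = 3/4
The surreal number with sign expansion +-+ is 3/4.

3/4


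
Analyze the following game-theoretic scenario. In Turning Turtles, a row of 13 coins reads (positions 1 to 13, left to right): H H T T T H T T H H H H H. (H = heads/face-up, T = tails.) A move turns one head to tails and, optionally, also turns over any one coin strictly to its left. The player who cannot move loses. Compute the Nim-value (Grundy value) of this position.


Coins: H H T T T H T T H H H H H
Key fact: a single head at position k behaves exactly like a Nim heap of size k (turning it to T and optionally flipping a coin at j < k corresponds to moving the heap from k to j, or to 0), and heads combine as a disjunctive sum (two heads at the same place would cancel, matching j XOR j = 0). So the Nim-value is the XOR of the 1-indexed positions of the heads.
Face-up positions (1-indexed): [1, 2, 6, 9, 10, 11, 12, 13]
XOR 0 with 1: 0 XOR 1 = 1
XOR 1 with 2: 1 XOR 2 = 3
XOR 3 with 6: 3 XOR 6 = 5
XOR 5 with 9: 5 XOR 9 = 12
XOR 12 with 10: 12 XOR 10 = 6
XOR 6 with 11: 6 XOR 11 = 13
XOR 13 with 12: 13 XOR 12 = 1
XOR 1 with 13: 1 XOR 13 = 12
Nim-value = 12

12


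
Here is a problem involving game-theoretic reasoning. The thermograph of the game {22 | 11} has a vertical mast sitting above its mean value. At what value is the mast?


Game = {22 | 11}, a switch {a | b} with numbers a > b.
Its thermograph has left wall a - t and right wall b + t, which meet at t = (a - b)/2, where both equal (a + b)/2. So the mast (mean value) is at (a + b)/2.
Mean = (22 + (11))/2 = 33/2 = 33/2

33/2


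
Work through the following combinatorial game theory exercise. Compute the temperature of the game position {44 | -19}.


The game is {44 | -19}, a switch {a | b} with numbers a > b.
Cooling {a | b} by t gives {a - t | b + t}, which stops being hot when a - t = b + t, i.e. at t = (a - b)/2. So the temperature of a switch is (a - b)/2.
Temperature = (Left option - Right option) / 2
= (44 - (-19)) / 2
= 63 / 2
= 63/2

63/2


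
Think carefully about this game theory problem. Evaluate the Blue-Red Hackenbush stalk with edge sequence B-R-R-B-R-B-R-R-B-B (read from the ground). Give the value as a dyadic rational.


Edges (from ground): B-R-R-B-R-B-R-R-B-B
By Berlekamp's sign-expansion rule, a Blue-Red Hackenbush stalk has the value of the surreal number whose sign sequence is the edge sequence with B -> + and R -> -.
Sign sequence: +--+-+--++
Trace the sign expansion in the surreal number tree, starting from 0:
Edge 1: B (sign +) -> bounds (0, +inf), value = 1
Edge 2: R (sign -) -> bounds (0, 1), value = 1/2
Edge 3: R (sign -) -> bounds (0, 1/2), value = 1/4
Edge 4: B (sign +) -> bounds (1/4, 1/2), value = 3/8
Edge 5: R (sign -) -> bounds (1/4, 3/8), value = 5/16
Edge 6: B (sign +) -> bounds (5/16, 3/8), value = 11/32
Edge 7: R (sign -) -> bounds (5/16, 11/32), value = 21/64
Edge 8: R (sign -) -> bounds (5/16, 21/64), value = 41/128
Edge 9: B (sign +) -> bounds (41/128, 21/64), value = 83/256
Edge 10: B (sign +) -> bounds (83/256, 21/64), value = 167/512
Game value = 167/512

167/512


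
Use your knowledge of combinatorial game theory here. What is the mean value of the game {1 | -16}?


Game = {1 | -16}, a switch {a | b} with numbers a > b.
Its thermograph has left wall a - t and right wall b + t, which meet at t = (a - b)/2, where both equal (a + b)/2. So the mast (mean value) is at (a + b)/2.
Mean = (1 + (-16))/2 = -15/2 = -15/2

-15/2


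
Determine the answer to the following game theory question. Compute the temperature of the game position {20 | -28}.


The game is {20 | -28}, a switch {a | b} with numbers a > b.
Cooling {a | b} by t gives {a - t | b + t}, which stops being hot when a - t = b + t, i.e. at t = (a - b)/2. So the temperature of a switch is (a - b)/2.
Temperature = (Left option - Right option) / 2
= (20 - (-28)) / 2
= 48 / 2
= 24

24


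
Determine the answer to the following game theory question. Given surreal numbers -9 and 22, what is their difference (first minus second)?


x = -9, y = 22
x - y = -9 - 22 = -31

-31


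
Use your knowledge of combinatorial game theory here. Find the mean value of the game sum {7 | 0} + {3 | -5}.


G1 = {7 | 0}, G2 = {3 | -5}
Each is a switch {a | b} with numbers a > b; its mean value is (a + b)/2, and mean value is additive over game sums: m(G1 + G2) = m(G1) + m(G2).
Mean of G1 = (7 + (0))/2 = 7/2 = 7/2
Mean of G2 = (3 + (-5))/2 = -2/2 = -1
Mean of G1 + G2 = 7/2 + -1 = 5/2

5/2


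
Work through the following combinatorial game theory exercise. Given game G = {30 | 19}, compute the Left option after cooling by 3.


Original game: {30 | 19} (a switch {a | b} with a > b).
Cooling by t (for t below the temperature (a - b)/2 = 11/2) taxes each move by t: {a | b} cooled by t is {a - t | b + t}.
Cooling amount: t = 3
Cooled Left option: 30 - 3 = 27
Cooled Right option: 19 + 3 = 22
Cooled game: {27 | 22}
Left option = 27

27


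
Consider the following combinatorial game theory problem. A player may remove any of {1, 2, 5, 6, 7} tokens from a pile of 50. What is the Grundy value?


The subtraction set is S = {1, 2, 5, 6, 7}.
G(k) = mex{ G(k - s) : s in S, s <= k }. We compute iteratively: G(0) = 0.
G(1) = mex({0}) = 1
G(2) = mex({0, 1}) = 2
G(3) = mex({1, 2}) = 0
G(4) = mex({0, 2}) = 1
G(5) = mex({0, 1}) = 2
G(6) = mex({0, 1, 2}) = 3
G(7) = mex({0, 1, 2, 3}) = 4
G(8) = mex({0, 1, 2, 3, 4}) = 5
G(9) = mex({0, 1, 2, 4, 5}) = 3
G(10) = mex({0, 1, 2, 3, 5}) = 4
G(11) = mex({1, 2, 3, 4}) = 0
G(12) = mex({0, 2, 3, 4}) = 1
G(13) = mex({0, 1, 3, 4, 5}) = 2
G(14) = mex({1, 2, 3, 4, 5}) = 0
G(15) = mex({0, 2, 3, 4, 5}) = 1
G(16) = mex({0, 1, 3, 4}) = 2
G(17) = mex({0, 1, 2, 4}) = 3
Observe that G(11)..G(17) = 0, 1, 2, 0, 1, 2, 3 repeats G(0)..G(6) = 0, 1, 2, 0, 1, 2, 3.
For k >= max(S) = 7, G(k) is determined by the previous 7 values G(k-7)..G(k-1); a window of 7 consecutive values has recurred shifted by 11, so by induction G(k + 11) = G(k) for all k >= 0: the sequence is periodic from the start with period 11.
One period: G(0..10) = 0, 1, 2, 0, 1, 2, 3, 4, 5, 3, 4.
50 mod 11 = 6, so G(50) = G(6) = 3.

3


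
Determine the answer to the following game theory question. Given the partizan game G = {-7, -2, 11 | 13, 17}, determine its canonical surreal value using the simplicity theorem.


Left options: {-7, -2, 11}, max = 11
Right options: {13, 17}, min = 13
All options are numbers and max(Left) < min(Right), so by the simplicity theorem the value is the simplest (earliest-born) number strictly between 11 and 13.
The only integer strictly between 11 and 13 is 12.
No non-integer in the interval can be simpler: if x is a non-integer in the interval, then floor(x) or ceil(x) also lies in the interval (the interval contains an integer), and both are proper prefixes of x's sign expansion, i.e. born earlier. So the game value is 12.
Game value = 12

12


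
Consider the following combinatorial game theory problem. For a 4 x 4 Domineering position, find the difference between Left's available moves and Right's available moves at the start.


Board is 4 x 4 (rows x cols).
Left (vertical) placements: (rows-1) * cols = 3 * 4 = 12
Right (horizontal) placements: rows * (cols-1) = 4 * 3 = 12
Advantage = Left - Right = 12 - 12 = 0

0


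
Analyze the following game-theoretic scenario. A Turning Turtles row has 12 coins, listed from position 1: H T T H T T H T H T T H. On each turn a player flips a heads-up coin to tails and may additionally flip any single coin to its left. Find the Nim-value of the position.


Coins: H T T H T T H T H T T H
Key fact: a single head at position k behaves exactly like a Nim heap of size k (turning it to T and optionally flipping a coin at j < k corresponds to moving the heap from k to j, or to 0), and heads combine as a disjunctive sum (two heads at the same place would cancel, matching j XOR j = 0). So the Nim-value is the XOR of the 1-indexed positions of the heads.
Face-up positions (1-indexed): [1, 4, 7, 9, 12]
XOR 0 with 1: 0 XOR 1 = 1
XOR 1 with 4: 1 XOR 4 = 5
XOR 5 with 7: 5 XOR 7 = 2
XOR 2 with 9: 2 XOR 9 = 11
XOR 11 with 12: 11 XOR 12 = 7
Nim-value = 7

7


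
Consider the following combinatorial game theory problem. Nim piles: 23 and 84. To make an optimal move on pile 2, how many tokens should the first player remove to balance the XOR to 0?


Piles: 23 and 84
Current XOR: 23 XOR 84 = 67 (non-zero, so this is an N-position).
To make the XOR zero, we need to find a move that balances the piles.
For pile 2 (size 84): target = 84 XOR 67 = 23
We reduce pile 2 from 84 to 23.
Tokens removed: 84 - 23 = 61
Verification: 23 XOR 23 = 0

61


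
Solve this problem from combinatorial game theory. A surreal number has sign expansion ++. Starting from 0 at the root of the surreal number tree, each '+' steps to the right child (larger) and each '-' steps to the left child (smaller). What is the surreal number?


Sign expansion: ++
Rule: track bounds (lo, hi), initially (-inf, +inf). On '+', the current value becomes lo and we move to the simplest number in (value, hi): value + 1 if hi = +inf, otherwise the midpoint (value + hi)/2. On '-', the current value becomes hi and we move to value - 1 if lo = -inf, otherwise the midpoint (lo + value)/2.
Start at 0.
Step 1: sign = +, move right. Bounds: (0, +inf). Value = 1
Step 2: sign = +, move right. Bounds: (1, +inf). Value = 2
The surreal number with sign expansion ++ is 2.

2


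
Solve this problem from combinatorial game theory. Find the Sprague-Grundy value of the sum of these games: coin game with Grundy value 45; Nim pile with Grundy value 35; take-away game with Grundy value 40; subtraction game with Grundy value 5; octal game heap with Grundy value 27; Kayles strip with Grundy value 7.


By the Sprague-Grundy theorem, the Grundy value of a sum of games is the XOR of individual Grundy values.
coin game: Grundy value = 45. Running XOR: 0 XOR 45 = 45
Nim pile: Grundy value = 35. Running XOR: 45 XOR 35 = 14
take-away game: Grundy value = 40. Running XOR: 14 XOR 40 = 38
subtraction game: Grundy value = 5. Running XOR: 38 XOR 5 = 35
octal game heap: Grundy value = 27. Running XOR: 35 XOR 27 = 56
Kayles strip: Grundy value = 7. Running XOR: 56 XOR 7 = 63
The combined Grundy value is 63.

63


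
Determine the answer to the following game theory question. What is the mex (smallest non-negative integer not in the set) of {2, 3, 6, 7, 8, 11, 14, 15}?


Set = {2, 3, 6, 7, 8, 11, 14, 15}
0 is NOT in the set. This is the mex.
mex = 0

0


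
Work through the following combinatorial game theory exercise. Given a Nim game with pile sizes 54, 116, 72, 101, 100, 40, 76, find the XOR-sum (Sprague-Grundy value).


We need the XOR (exclusive or) of all pile sizes.
After XOR-ing pile 1 (size 54): 0 XOR 54 = 54
After XOR-ing pile 2 (size 116): 54 XOR 116 = 66
After XOR-ing pile 3 (size 72): 66 XOR 72 = 10
After XOR-ing pile 4 (size 101): 10 XOR 101 = 111
After XOR-ing pile 5 (size 100): 111 XOR 100 = 11
After XOR-ing pile 6 (size 40): 11 XOR 40 = 35
After XOR-ing pile 7 (size 76): 35 XOR 76 = 111
The Nim-value of this position is 111.

111


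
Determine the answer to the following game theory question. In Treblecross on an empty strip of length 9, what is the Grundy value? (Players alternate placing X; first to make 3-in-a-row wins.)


Treblecross: place X on empty cells; 3-in-a-row wins.
Playing within two cells of an existing X lets the opponent win at once, so sensible play treats the cells i-2..i+2 around each X as dead. The player left with no safe cell loses, so this is a normal-play take-away game on strips of safe cells.
Placing X at cell i (0-indexed) of a strip of k safe cells leaves independent strips of sizes max(0, i-2) and max(0, k-i-3). Hence G(k) = mex{ G(max(0,i-2)) XOR G(max(0,k-i-3)) : 0 <= i < k }, with G(0) = 0.
G(1): splits (0,0):0^0=0 -> mex({0}) = 1
G(2): splits (0,0):0^0=0 -> mex({0}) = 1
G(3): splits (0,0):0^0=0 -> mex({0}) = 1
G(4): splits (0,1):0^1=1 (0,0):0^0=0 -> mex({0, 1}) = 2
G(5): splits (0,2):0^1=1 (0,1):0^1=1 (0,0):0^0=0 -> mex({0, 1}) = 2
G(6) = mex({1}) = 0
G(7) = mex({0, 1, 2}) = 3
G(8) = mex({0, 1, 2}) = 3
G(9) = mex({0, 2}) = 1
Therefore G(9) = 1.

1


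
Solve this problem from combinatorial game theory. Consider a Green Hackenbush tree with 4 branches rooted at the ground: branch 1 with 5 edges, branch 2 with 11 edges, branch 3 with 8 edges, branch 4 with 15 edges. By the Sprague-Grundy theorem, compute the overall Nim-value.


The tree has 4 branches from the ground vertex.
In Green Hackenbush, the Nim-value of a simple path of length k is k.
Branch 1: length 5, Nim-value = 5
Branch 2: length 11, Nim-value = 11
Branch 3: length 8, Nim-value = 8
Branch 4: length 15, Nim-value = 15
Total Nim-value = XOR of all branch values:
0 XOR 5 = 5
5 XOR 11 = 14
14 XOR 8 = 6
6 XOR 15 = 9
Nim-value of the tree = 9

9


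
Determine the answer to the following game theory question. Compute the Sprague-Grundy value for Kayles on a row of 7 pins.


Kayles: a move removes 1 or 2 adjacent pins from a contiguous row.
Removing pins from a row of k leaves two independent rows (a, b) with a + b = k - 1 (one pin) or a + b = k - 2 (two pins); an end removal gives a = 0.
By Sprague-Grundy, G(k) = mex{ G(a) XOR G(b) } over all these splits. G(0) = 0.
G(1): splits (0,0):0^0=0 -> mex({0}) = 1
G(2): splits (0,1):0^1=1 (0,0):0^0=0 -> mex({0, 1}) = 2
G(3): splits (0,2):0^2=2 (1,1):1^1=0 (0,1):0^1=1 -> mex({0, 1, 2}) = 3
G(4): splits (0,3):0^3=3 (1,2):1^2=3 (0,2):0^2=2 (1,1):1^1=0 -> mex({0, 2, 3}) = 1
G(5): splits (0,4):0^1=1 (1,3):1^3=2 (2,2):2^2=0 (0,3):0^3=3 (1,2):1^2=3 -> mex({0, 1, 2, 3}) = 4
G(6) = mex({0, 1, 2, 4}) = 3
G(7) = mex({0, 1, 3, 4, 5}) = 2
Therefore G(7) = 2.

2


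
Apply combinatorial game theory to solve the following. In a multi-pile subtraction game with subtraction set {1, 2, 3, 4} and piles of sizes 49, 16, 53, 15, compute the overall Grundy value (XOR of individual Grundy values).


Subtraction set: {1, 2, 3, 4}
For this subtraction set, G(n) = n mod 5 (period = max + 1 = 5).
Pile 1 (size 49): G(49) = 49 mod 5 = 4
Pile 2 (size 16): G(16) = 16 mod 5 = 1
Pile 3 (size 53): G(53) = 53 mod 5 = 3
Pile 4 (size 15): G(15) = 15 mod 5 = 0
Total Grundy value = XOR of all: 4 XOR 1 XOR 3 XOR 0 = 6

6


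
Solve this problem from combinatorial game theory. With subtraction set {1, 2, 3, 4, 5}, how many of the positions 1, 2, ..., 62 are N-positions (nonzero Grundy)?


Subtraction set S = {1, 2, 3, 4, 5}, so G(n) = n mod 6.
G(n) = 0 when n is a multiple of 6.
Multiples of 6 in [1, 62]: 10
N-positions (nonzero Grundy) = 62 - 10 = 52

52


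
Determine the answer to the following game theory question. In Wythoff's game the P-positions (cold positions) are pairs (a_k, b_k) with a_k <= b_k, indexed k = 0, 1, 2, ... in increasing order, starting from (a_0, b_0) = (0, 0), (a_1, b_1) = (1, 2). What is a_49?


By Wythoff's theorem, a_k = floor(k * phi) and b_k = floor(k * phi^2) = a_k + k, where phi = (1 + sqrt(5))/2 is the golden ratio.
phi = (1 + sqrt(5))/2 = 1.618034
k = 49
k * phi = 49 * 1.618034 = 79.283665
a_49 = floor(k * phi) = 79

79


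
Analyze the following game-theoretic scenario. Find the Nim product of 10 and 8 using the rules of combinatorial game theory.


Nim multiplication is bilinear over XOR: (u XOR v) * w = (u*w) XOR (v*w).
So we split each operand into its bit components and XOR the pairwise Nim products.
10 = 2 + 8 (as XOR of powers of 2).
8 = 8 (as XOR of powers of 2).
Using the standard Nim-product table on single bits:
  2*2 = 3,   2*4 = 8,   2*8 = 12,
  4*4 = 6,   4*8 = 11,  8*8 = 13,
and  1*x = x (identity), k*l = l*k (commutative).
Pairwise Nim products:
  2 * 8 = 12
  8 * 8 = 13
XOR them: 12 XOR 13 = 1.
Result: 10 * 8 = 1 (in Nim).

1


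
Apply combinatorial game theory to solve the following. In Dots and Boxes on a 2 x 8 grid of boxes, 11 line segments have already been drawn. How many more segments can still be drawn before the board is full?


Grid: 2 x 8 boxes, i.e. 3 rows and 9 columns of dots.
Horizontal edges: (rows + 1) * cols = 3 * 8 = 24
Vertical edges: rows * (cols + 1) = 2 * 9 = 18
Total edges: 24 + 18 = 42
Edges drawn: 11
Remaining: 42 - 11 = 31

31


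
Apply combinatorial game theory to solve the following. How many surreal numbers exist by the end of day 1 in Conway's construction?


Day 0: {|} = 0 is born. Count = 1.
Day n: the number of surreal numbers born by day n is 2^(n+1) - 1.
By day 0: 2^1 - 1 = 1
By day 1: 2^2 - 1 = 3
By day 1: 3 surreal numbers.

3


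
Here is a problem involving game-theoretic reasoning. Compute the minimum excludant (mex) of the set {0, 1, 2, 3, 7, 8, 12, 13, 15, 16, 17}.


Set = {0, 1, 2, 3, 7, 8, 12, 13, 15, 16, 17}
0 is in the set.
1 is in the set.
2 is in the set.
3 is in the set.
4 is NOT in the set. This is the mex.
mex = 4

4


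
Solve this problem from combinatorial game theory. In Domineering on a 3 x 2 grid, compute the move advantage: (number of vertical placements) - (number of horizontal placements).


Board is 3 x 2 (rows x cols).
Left (vertical) placements: (rows-1) * cols = 2 * 2 = 4
Right (horizontal) placements: rows * (cols-1) = 3 * 1 = 3
Advantage = Left - Right = 4 - 3 = 1

1


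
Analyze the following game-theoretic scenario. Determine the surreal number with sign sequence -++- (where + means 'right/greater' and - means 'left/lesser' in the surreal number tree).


Sign expansion: -++-
Rule: track bounds (lo, hi), initially (-inf, +inf). On '+', the current value becomes lo and we move to the simplest number in (value, hi): value + 1 if hi = +inf, otherwise the midpoint (value + hi)/2. On '-', the current value becomes hi and we move to value - 1 if lo = -inf, otherwise the midpoint (lo + value)/2.
Start at 0.
Step 1: sign = -, move left. Bounds: (-inf, 0). Value = -1
Step 2: sign = +, move right. Bounds: (-1, 0). Value = -1/2
Step 3: sign = +, move right. Bounds: (-1/2, 0). Value = -1/4
Step 4: sign = -, move left. Bounds: (-1/2, -1/4). Value = -3/8
The surreal number with sign expansion -++- is -3/8.

-3/8


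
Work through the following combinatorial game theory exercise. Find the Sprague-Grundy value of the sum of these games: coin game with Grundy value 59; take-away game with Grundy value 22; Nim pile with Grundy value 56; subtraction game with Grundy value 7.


By the Sprague-Grundy theorem, the Grundy value of a sum of games is the XOR of individual Grundy values.
coin game: Grundy value = 59. Running XOR: 0 XOR 59 = 59
take-away game: Grundy value = 22. Running XOR: 59 XOR 22 = 45
Nim pile: Grundy value = 56. Running XOR: 45 XOR 56 = 21
subtraction game: Grundy value = 7. Running XOR: 21 XOR 7 = 18
The combined Grundy value is 18.

18


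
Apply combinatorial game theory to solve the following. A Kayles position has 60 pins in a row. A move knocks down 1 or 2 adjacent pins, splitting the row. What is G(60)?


Kayles: a move removes 1 or 2 adjacent pins from a contiguous row.
Removing pins from a row of k leaves two independent rows (a, b) with a + b = k - 1 (one pin) or a + b = k - 2 (two pins); an end removal gives a = 0.
By Sprague-Grundy, G(k) = mex{ G(a) XOR G(b) } over all these splits. G(0) = 0.
G(1): splits (0,0):0^0=0 -> mex({0}) = 1
G(2): splits (0,1):0^1=1 (0,0):0^0=0 -> mex({0, 1}) = 2
G(3): splits (0,2):0^2=2 (1,1):1^1=0 (0,1):0^1=1 -> mex({0, 1, 2}) = 3
G(4): splits (0,3):0^3=3 (1,2):1^2=3 (0,2):0^2=2 (1,1):1^1=0 -> mex({0, 2, 3}) = 1
G(5): splits (0,4):0^1=1 (1,3):1^3=2 (2,2):2^2=0 (0,3):0^3=3 (1,2):1^2=3 -> mex({0, 1, 2, 3}) = 4
G(6) = mex({0, 1, 2, 4}) = 3
G(7) = mex({0, 1, 3, 4, 5}) = 2
G(8) = mex({0, 2, 3, 5, 6}) = 1
G(9) = mex({0, 1, 2, 3, 6, 7}) = 4
G(10) = mex({0, 1, 3, 4, 5, 7}) = 2
G(11) = mex({0, 1, 2, 3, 4, 5}) = 6
G(12) = mex({0, 1, 2, 3, 5, 6, 7}) = 4
G(13) = mex({0, 2, 3, 4, 6, 7}) = 1
G(14) = mex({0, 1, 4, 5, 6, 7}) = 2
G(15) = mex({0, 1, 2, 3, 4, 5, 6}) = 7
G(16) = mex({0, 2, 3, 5, 6, 7}) = 1
G(17) = mex({0, 1, 2, 3, 5, 6, 7}) = 4
G(18) = mex({0, 1, 2, 4, 5, 6}) = 3
G(19) = mex({0, 1, 3, 4, 5, 7}) = 2
G(20) = mex({0, 2, 3, 4, 5, 6, 7}) = 1
G(21) = mex({0, 1, 2, 3, 5, 6, 7}) = 4
G(22) = mex({0, 1, 2, 3, 4, 5, 7}) = 6
G(23) = mex({0, 1, 2, 3, 4, 5, 6}) = 7
G(24) = mex({0, 1, 2, 3, 5, 6, 7}) = 4
G(25) = mex({0, 2, 3, 4, 6, 7}) = 1
G(26) = mex({0, 1, 3, 4, 5, 6, 7}) = 2
G(27) = mex({0, 1, 2, 3, 4, 5, 6, 7}) = 8
G(28) = mex({0, 1, 2, 3, 4, 6, 7, 8}) = 5
G(29) = mex({0, 1, 2, 3, 5, 6, 7, 8, 9}) = 4
G(30) = mex({0, 1, 2, 3, 4, 5, 6, 9, 10}) = 7
G(31) = mex({0, 1, 3, 4, 5, 7, 10, 11}) = 2
G(32) = mex({0, 2, 3, 4, 5, 6, 7, 9, 11}) = 1
G(33) = mex({0, 1, 2, 3, 4, 5, 6, 7, 9, 12}) = 8
G(34) = mex({0, 1, 2, 3, 4, 5, 7, 8, 11, 12}) = 6
G(35) = mex({0, 1, 2, 3, 4, 5, 6, 8, 9, 10, 11}) = 7
G(36) = mex({0, 1, 2, 3, 5, 6, 7, 9, 10}) = 4
G(37) = mex({0, 2, 3, 4, 6, 7, 9, 10, 11, 12}) = 1
G(38) = mex({0, 1, 3, 4, 5, 6, 7, 9, 10, 11, 12}) = 2
G(39) = mex({0, 1, 2, 4, 5, 6, 7, 9, 10, 12, 14}) = 3
G(40) = mex({0, 2, 3, 4, 6, 7, 11, 12, 14}) = 1
G(41) = mex({0, 1, 2, 3, 5, 6, 7, 9, 10, 11, 12}) = 4
G(42) = mex({0, 1, 2, 3, 4, 5, 6, 9, 10}) = 7
G(43) = mex({0, 1, 3, 4, 5, 7, 9, 10, 12, 15}) = 2
G(44) = mex({0, 2, 3, 4, 5, 6, 7, 9, 10, 12, 15}) = 1
G(45) = mex({0, 1, 2, 3, 4, 5, 6, 7, 9, 10, 12, 14}) = 8
G(46) = mex({0, 1, 3, 4, 5, 7, 8, 11, 12, 14}) = 2
G(47) = mex({0, 1, 2, 3, 4, 5, 6, 8, 9, 10, 11, 12}) = 7
G(48) = mex({0, 1, 2, 3, 5, 6, 7, 9, 10}) = 4
G(49) = mex({0, 2, 3, 4, 6, 7, 9, 10, 11, 12, 15}) = 1
G(50) = mex({0, 1, 4, 5, 6, 7, 9, 11, 12, 14, 15}) = 2
G(51) = mex({0, 1, 2, 3, 4, 5, 6, 7, 9, 12, 14, 15}) = 8
G(52) = mex({0, 2, 3, 4, 5, 6, 7, 8, 11, 12, 15}) = 1
G(53) = mex({0, 1, 2, 3, 5, 6, 7, 8, 9, 10, 11, 12}) = 4
G(54) = mex({0, 1, 2, 3, 4, 5, 6, 9, 10}) = 7
G(55) = mex({0, 1, 3, 4, 5, 7, 9, 10, 11, 12}) = 2
G(56) = mex({0, 2, 3, 4, 5, 6, 7, 9, 10, 11, 12, 13, 14}) = 1
G(57) = mex({0, 1, 2, 3, 5, 6, 7, 9, 10, 12, 13, 14, 15}) = 4
G(58) = mex({0, 1, 3, 4, 5, 7, 11, 12, 14, 15}) = 2
G(59) = mex({0, 1, 2, 3, 4, 5, 6, 9, 10, 11, 12, 15}) = 7
G(60) = mex({0, 1, 2, 3, 5, 6, 7, 9, 10}) = 4
Therefore G(60) = 4.

4


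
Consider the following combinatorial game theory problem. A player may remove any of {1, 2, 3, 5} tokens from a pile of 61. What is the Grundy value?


The subtraction set is S = {1, 2, 3, 5}.
G(k) = mex{ G(k - s) : s in S, s <= k }. We compute iteratively: G(0) = 0.
G(1) = mex({0}) = 1
G(2) = mex({0, 1}) = 2
G(3) = mex({0, 1, 2}) = 3
G(4) = mex({1, 2, 3}) = 0
G(5) = mex({0, 2, 3}) = 1
G(6) = mex({0, 1, 3}) = 2
G(7) = mex({0, 1, 2}) = 3
G(8) = mex({1, 2, 3}) = 0
Observe that G(4)..G(8) = 0, 1, 2, 3, 0 repeats G(0)..G(4) = 0, 1, 2, 3, 0.
For k >= max(S) = 5, G(k) is determined by the previous 5 values G(k-5)..G(k-1); a window of 5 consecutive values has recurred shifted by 4, so by induction G(k + 4) = G(k) for all k >= 0: the sequence is periodic from the start with period 4.
One period: G(0..3) = 0, 1, 2, 3.
61 mod 4 = 1, so G(61) = G(1) = 1.

1


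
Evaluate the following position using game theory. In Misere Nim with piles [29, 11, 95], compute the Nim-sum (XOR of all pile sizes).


We need the XOR (exclusive or) of all pile sizes.
After XOR-ing pile 1 (size 29): 0 XOR 29 = 29
After XOR-ing pile 2 (size 11): 29 XOR 11 = 22
After XOR-ing pile 3 (size 95): 22 XOR 95 = 73
The Nim-value of this position is 73.

73


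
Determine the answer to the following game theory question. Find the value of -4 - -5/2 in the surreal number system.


x = -4, y = -5/2
Converting to common denominator: 2
x = -8/2, y = -5/2
x - y = -4 - -5/2 = -3/2

-3/2


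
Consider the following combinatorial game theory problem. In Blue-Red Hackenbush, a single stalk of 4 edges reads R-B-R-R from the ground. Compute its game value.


Edges (from ground): R-B-R-R
By Berlekamp's sign-expansion rule, a Blue-Red Hackenbush stalk has the value of the surreal number whose sign sequence is the edge sequence with B -> + and R -> -.
Sign sequence: -+--
Trace the sign expansion in the surreal number tree, starting from 0:
Edge 1: R (sign -) -> bounds (-inf, 0), value = -1
Edge 2: B (sign +) -> bounds (-1, 0), value = -1/2
Edge 3: R (sign -) -> bounds (-1, -1/2), value = -3/4
Edge 4: R (sign -) -> bounds (-1, -3/4), value = -7/8
Game value = -7/8

-7/8


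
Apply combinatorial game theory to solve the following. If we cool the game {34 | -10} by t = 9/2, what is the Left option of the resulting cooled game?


Original game: {34 | -10} (a switch {a | b} with a > b).
Cooling by t (for t below the temperature (a - b)/2 = 22) taxes each move by t: {a | b} cooled by t is {a - t | b + t}.
Cooling amount: t = 9/2
Cooled Left option: 34 - 9/2 = 59/2
Cooled Right option: -10 + 9/2 = -11/2
Cooled game: {59/2 | -11/2}
Left option = 59/2

59/2


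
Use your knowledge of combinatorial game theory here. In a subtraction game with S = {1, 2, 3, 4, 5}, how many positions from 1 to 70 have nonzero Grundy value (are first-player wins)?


Subtraction set S = {1, 2, 3, 4, 5}, so G(n) = n mod 6.
G(n) = 0 when n is a multiple of 6.
Multiples of 6 in [1, 70]: 11
N-positions (nonzero Grundy) = 70 - 11 = 59

59


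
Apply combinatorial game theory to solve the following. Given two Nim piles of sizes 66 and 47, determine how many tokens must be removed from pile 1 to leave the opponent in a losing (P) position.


Piles: 66 and 47
Current XOR: 66 XOR 47 = 109 (non-zero, so this is an N-position).
To make the XOR zero, we need to find a move that balances the piles.
For pile 1 (size 66): target = 66 XOR 109 = 47
We reduce pile 1 from 66 to 47.
Tokens removed: 66 - 47 = 19
Verification: 47 XOR 47 = 0

19


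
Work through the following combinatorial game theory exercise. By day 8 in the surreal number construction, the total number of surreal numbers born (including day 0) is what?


Day 0: {|} = 0 is born. Count = 1.
Day n: the number of surreal numbers born by day n is 2^(n+1) - 1.
By day 0: 2^1 - 1 = 1
By day 1: 2^2 - 1 = 3
By day 2: 2^3 - 1 = 7
By day 3: 2^4 - 1 = 15
By day 4: 2^5 - 1 = 31
By day 5: 2^6 - 1 = 63
By day 6: 2^7 - 1 = 127
By day 7: 2^8 - 1 = 255
By day 8: 2^9 - 1 = 511
By day 8: 511 surreal numbers.

511


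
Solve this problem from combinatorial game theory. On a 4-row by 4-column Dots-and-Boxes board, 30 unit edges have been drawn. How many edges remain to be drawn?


Grid: 4 x 4 boxes, i.e. 5 rows and 5 columns of dots.
Horizontal edges: (rows + 1) * cols = 5 * 4 = 20
Vertical edges: rows * (cols + 1) = 4 * 5 = 20
Total edges: 20 + 20 = 40
Edges drawn: 30
Remaining: 40 - 30 = 10

10


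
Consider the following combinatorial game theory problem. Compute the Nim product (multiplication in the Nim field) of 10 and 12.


Nim multiplication is bilinear over XOR: (u XOR v) * w = (u*w) XOR (v*w).
So we split each operand into its bit components and XOR the pairwise Nim products.
10 = 2 + 8 (as XOR of powers of 2).
12 = 4 + 8 (as XOR of powers of 2).
Using the standard Nim-product table on single bits:
  2*2 = 3,   2*4 = 8,   2*8 = 12,
  4*4 = 6,   4*8 = 11,  8*8 = 13,
and  1*x = x (identity), k*l = l*k (commutative).
Pairwise Nim products:
  2 * 4 = 8
  2 * 8 = 12
  8 * 4 = 11
  8 * 8 = 13
XOR them: 8 XOR 12 XOR 11 XOR 13 = 2.
Result: 10 * 12 = 2 (in Nim).

2


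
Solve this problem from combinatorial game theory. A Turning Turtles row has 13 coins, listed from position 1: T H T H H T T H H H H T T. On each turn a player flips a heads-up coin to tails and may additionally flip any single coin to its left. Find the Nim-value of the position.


Coins: T H T H H T T H H H H T T
Key fact: a single head at position k behaves exactly like a Nim heap of size k (turning it to T and optionally flipping a coin at j < k corresponds to moving the heap from k to j, or to 0), and heads combine as a disjunctive sum (two heads at the same place would cancel, matching j XOR j = 0). So the Nim-value is the XOR of the 1-indexed positions of the heads.
Face-up positions (1-indexed): [2, 4, 5, 8, 9, 10, 11]
XOR 0 with 2: 0 XOR 2 = 2
XOR 2 with 4: 2 XOR 4 = 6
XOR 6 with 5: 6 XOR 5 = 3
XOR 3 with 8: 3 XOR 8 = 11
XOR 11 with 9: 11 XOR 9 = 2
XOR 2 with 10: 2 XOR 10 = 8
XOR 8 with 11: 8 XOR 11 = 3
Nim-value = 3

3


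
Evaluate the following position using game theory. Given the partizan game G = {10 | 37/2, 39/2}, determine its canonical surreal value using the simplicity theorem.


Left options: {10}, max = 10
Right options: {37/2, 39/2}, min = 37/2
All options are numbers and max(Left) < min(Right), so by the simplicity theorem the value is the simplest (earliest-born) number strictly between 10 and 37/2.
Integers 11 through 18 all lie strictly between 10 and 37/2.
Among integers, the simplest (lowest birthday = smallest |n|; 0 is born on day 0, +-n on day n) is 11.
No non-integer in the interval can be simpler: if x is a non-integer in the interval, then floor(x) or ceil(x) also lies in the interval (the interval contains an integer), and both are proper prefixes of x's sign expansion, i.e. born earlier. So the game value is 11.
Game value = 11

11


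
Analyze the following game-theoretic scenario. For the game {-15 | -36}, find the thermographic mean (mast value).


Game = {-15 | -36}, a switch {a | b} with numbers a > b.
Its thermograph has left wall a - t and right wall b + t, which meet at t = (a - b)/2, where both equal (a + b)/2. So the mast (mean value) is at (a + b)/2.
Mean = (-15 + (-36))/2 = -51/2 = -51/2

-51/2


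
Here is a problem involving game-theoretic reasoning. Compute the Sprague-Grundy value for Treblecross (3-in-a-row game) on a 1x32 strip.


Treblecross: place X on empty cells; 3-in-a-row wins.
Playing within two cells of an existing X lets the opponent win at once, so sensible play treats the cells i-2..i+2 around each X as dead. The player left with no safe cell loses, so this is a normal-play take-away game on strips of safe cells.
Placing X at cell i (0-indexed) of a strip of k safe cells leaves independent strips of sizes max(0, i-2) and max(0, k-i-3). Hence G(k) = mex{ G(max(0,i-2)) XOR G(max(0,k-i-3)) : 0 <= i < k }, with G(0) = 0.
G(1): splits (0,0):0^0=0 -> mex({0}) = 1
G(2): splits (0,0):0^0=0 -> mex({0}) = 1
G(3): splits (0,0):0^0=0 -> mex({0}) = 1
G(4): splits (0,1):0^1=1 (0,0):0^0=0 -> mex({0, 1}) = 2
G(5): splits (0,2):0^1=1 (0,1):0^1=1 (0,0):0^0=0 -> mex({0, 1}) = 2
G(6) = mex({1}) = 0
G(7) = mex({0, 1, 2}) = 3
G(8) = mex({0, 1, 2}) = 3
G(9) = mex({0, 2}) = 1
G(10) = mex({0, 2, 3}) = 1
G(11) = mex({0, 3}) = 1
G(12) = mex({1, 3}) = 0
G(13) = mex({0, 1, 2, 3}) = 4
G(14) = mex({0, 1, 2}) = 3
G(15) = mex({0, 1, 2}) = 3
G(16) = mex({0, 1, 2, 4}) = 3
G(17) = mex({0, 1, 3, 4}) = 2
G(18) = mex({0, 1, 3, 4}) = 2
G(19) = mex({0, 1, 3, 5}) = 2
G(20) = mex({0, 1, 2, 3, 5}) = 4
G(21) = mex({0, 1, 2, 3, 5}) = 4
G(22) = mex({1, 2, 6}) = 0
G(23) = mex({0, 1, 2, 3, 4, 6}) = 5
G(24) = mex({0, 1, 2, 3, 4}) = 5
G(25) = mex({0, 1, 3, 4, 7}) = 2
G(26) = mex({0, 1, 3, 4, 5, 7}) = 2
G(27) = mex({0, 1, 3, 5}) = 2
G(28) = mex({0, 1, 2, 5}) = 3
G(29) = mex({0, 1, 2, 4, 5, 6}) = 3
G(30) = mex({1, 2, 4, 6}) = 0
G(31) = mex({0, 1, 2, 3, 4, 6}) = 5
G(32) = mex({1, 2, 3, 4, 7}) = 0
Therefore G(32) = 0.

0


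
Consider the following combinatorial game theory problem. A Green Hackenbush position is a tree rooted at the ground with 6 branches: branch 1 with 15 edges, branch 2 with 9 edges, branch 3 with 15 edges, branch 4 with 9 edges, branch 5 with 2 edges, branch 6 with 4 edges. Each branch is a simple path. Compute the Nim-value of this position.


The tree has 6 branches from the ground vertex.
In Green Hackenbush, the Nim-value of a simple path of length k is k.
Branch 1: length 15, Nim-value = 15
Branch 2: length 9, Nim-value = 9
Branch 3: length 15, Nim-value = 15
Branch 4: length 9, Nim-value = 9
Branch 5: length 2, Nim-value = 2
Branch 6: length 4, Nim-value = 4
Total Nim-value = XOR of all branch values:
0 XOR 15 = 15
15 XOR 9 = 6
6 XOR 15 = 9
9 XOR 9 = 0
0 XOR 2 = 2
2 XOR 4 = 6
Nim-value of the tree = 6

6


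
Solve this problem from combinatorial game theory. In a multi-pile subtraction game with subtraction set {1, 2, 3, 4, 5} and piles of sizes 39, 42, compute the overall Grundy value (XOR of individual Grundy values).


Subtraction set: {1, 2, 3, 4, 5}
For this subtraction set, G(n) = n mod 6 (period = max + 1 = 6).
Pile 1 (size 39): G(39) = 39 mod 6 = 3
Pile 2 (size 42): G(42) = 42 mod 6 = 0
Total Grundy value = XOR of all: 3 XOR 0 = 3

3


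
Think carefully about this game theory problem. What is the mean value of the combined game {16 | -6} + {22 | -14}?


G1 = {16 | -6}, G2 = {22 | -14}
Each is a switch {a | b} with numbers a > b; its mean value is (a + b)/2, and mean value is additive over game sums: m(G1 + G2) = m(G1) + m(G2).
Mean of G1 = (16 + (-6))/2 = 10/2 = 5
Mean of G2 = (22 + (-14))/2 = 8/2 = 4
Mean of G1 + G2 = 5 + 4 = 9

9


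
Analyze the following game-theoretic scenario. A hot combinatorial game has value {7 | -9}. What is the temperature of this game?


The game is {7 | -9}, a switch {a | b} with numbers a > b.
Cooling {a | b} by t gives {a - t | b + t}, which stops being hot when a - t = b + t, i.e. at t = (a - b)/2. So the temperature of a switch is (a - b)/2.
Temperature = (Left option - Right option) / 2
= (7 - (-9)) / 2
= 16 / 2
= 8

8


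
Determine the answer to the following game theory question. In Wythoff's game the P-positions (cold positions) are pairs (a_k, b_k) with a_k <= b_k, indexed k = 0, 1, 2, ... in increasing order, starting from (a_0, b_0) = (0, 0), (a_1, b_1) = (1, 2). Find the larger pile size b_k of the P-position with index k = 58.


By Wythoff's theorem, a_k = floor(k * phi) and b_k = floor(k * phi^2) = a_k + k, where phi = (1 + sqrt(5))/2 is the golden ratio.
phi = (1 + sqrt(5))/2 = 1.618034
phi^2 = phi + 1 = 2.618034
k = 58
k * phi^2 = 58 * 2.618034 = 151.845971
b_58 = floor(k * phi^2) = 151 (check: a_58 + k = 93 + 58 = 151)

151


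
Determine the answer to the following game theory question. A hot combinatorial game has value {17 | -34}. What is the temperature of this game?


The game is {17 | -34}, a switch {a | b} with numbers a > b.
Cooling {a | b} by t gives {a - t | b + t}, which stops being hot when a - t = b + t, i.e. at t = (a - b)/2. So the temperature of a switch is (a - b)/2.
Temperature = (Left option - Right option) / 2
= (17 - (-34)) / 2
= 51 / 2
= 51/2

51/2


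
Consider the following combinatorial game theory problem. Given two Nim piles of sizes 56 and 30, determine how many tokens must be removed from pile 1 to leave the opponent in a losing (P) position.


Piles: 56 and 30
Current XOR: 56 XOR 30 = 38 (non-zero, so this is an N-position).
To make the XOR zero, we need to find a move that balances the piles.
For pile 1 (size 56): target = 56 XOR 38 = 30
We reduce pile 1 from 56 to 30.
Tokens removed: 56 - 30 = 26
Verification: 30 XOR 30 = 0

26


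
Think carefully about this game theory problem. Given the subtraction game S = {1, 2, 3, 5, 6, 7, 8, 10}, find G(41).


The subtraction set is S = {1, 2, 3, 5, 6, 7, 8, 10}.
G(k) = mex{ G(k - s) : s in S, s <= k }. We compute iteratively: G(0) = 0.
G(1) = mex({0}) = 1
G(2) = mex({0, 1}) = 2
G(3) = mex({0, 1, 2}) = 3
G(4) = mex({1, 2, 3}) = 0
G(5) = mex({0, 2, 3}) = 1
G(6) = mex({0, 1, 3}) = 2
G(7) = mex({0, 1, 2}) = 3
G(8) = mex({0, 1, 2, 3}) = 4
G(9) = mex({0, 1, 2, 3, 4}) = 5
G(10) = mex({0, 1, 2, 3, 4, 5}) = 6
G(11) = mex({0, 1, 2, 3, 4, 5, 6}) = 7
G(12) = mex({0, 1, 2, 3, 5, 6, 7}) = 4
G(13) = mex({1, 2, 3, 4, 6, 7}) = 0
G(14) = mex({0, 2, 3, 4, 5, 7}) = 1
G(15) = mex({0, 1, 3, 4, 5, 6}) = 2
G(16) = mex({0, 1, 2, 4, 5, 6, 7}) = 3
G(17) = mex({1, 2, 3, 4, 5, 6, 7}) = 0
G(18) = mex({0, 2, 3, 4, 6, 7}) = 1
G(19) = mex({0, 1, 3, 4, 5, 7}) = 2
G(20) = mex({0, 1, 2, 4, 6}) = 3
G(21) = mex({0, 1, 2, 3, 7}) = 4
G(22) = mex({0, 1, 2, 3, 4}) = 5
Observe that G(13)..G(22) = 0, 1, 2, 3, 0, 1, 2, 3, 4, 5 repeats G(0)..G(9) = 0, 1, 2, 3, 0, 1, 2, 3, 4, 5.
For k >= max(S) = 10, G(k) is determined by the previous 10 values G(k-10)..G(k-1); a window of 10 consecutive values has recurred shifted by 13, so by induction G(k + 13) = G(k) for all k >= 0: the sequence is periodic from the start with period 13.
One period: G(0..12) = 0, 1, 2, 3, 0, 1, 2, 3, 4, 5, 6, 7, 4.
41 mod 13 = 2, so G(41) = G(2) = 2.

2
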